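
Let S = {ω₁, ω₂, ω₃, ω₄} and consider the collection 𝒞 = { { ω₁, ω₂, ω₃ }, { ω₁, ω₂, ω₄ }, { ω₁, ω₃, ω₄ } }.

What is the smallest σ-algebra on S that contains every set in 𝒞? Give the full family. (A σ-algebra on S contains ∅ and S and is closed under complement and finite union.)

Answer: σ(𝒞) = { ∅, { ω₁ }, { ω₂ }, { ω₃ }, { ω₄ }, { ω₁, ω₂ }, { ω₁, ω₃ }, { ω₁, ω₄ }, { ω₂, ω₃ }, { ω₂, ω₄ }, { ω₃, ω₄ }, { ω₁, ω₂, ω₃ }, { ω₁, ω₂, ω₄ }, { ω₁, ω₃, ω₄ }, { ω₂, ω₃, ω₄ }, S }

Check:
Seed the family with 𝒞 together with ∅ and S: { ∅, { ω₁, ω₂, ω₃ }, { ω₁, ω₂, ω₄ }, { ω₁, ω₃, ω₄ }, S }.
Pass 1 adds 3:
  { ω₂ }  = ᶜ of { ω₁, ω₃, ω₄ }
  { ω₃ }  = ᶜ of { ω₁, ω₂, ω₄ }
  { ω₄ }  = ᶜ of { ω₁, ω₂, ω₃ }
  — 8 sets.
Pass 2. New:
  { ω₂, ω₃ }  = { ω₃ } ∪ { ω₂ }
  { ω₂, ω₄ }  = { ω₄ } ∪ { ω₂ }
  { ω₃, ω₄ }  = { ω₄ } ∪ { ω₃ }
  — 11 sets.
Pass 3: +4 →
  { ω₁, ω₂ }  = ᶜ of { ω₃, ω₄ }
  { ω₁, ω₃ }  = ᶜ of { ω₂, ω₄ }
  { ω₁, ω₄ }  = ᶜ of { ω₂, ω₃ }
  { ω₂, ω₃, ω₄ }  = { ω₃ } ∪ { ω₂, ω₄ }
  — 15 sets.
Pass 4 (1 new):
  { ω₁ }  = ᶜ of { ω₂, ω₃, ω₄ }
  — 16 sets.
Pass 5: no new sets; the family is a σ-algebra.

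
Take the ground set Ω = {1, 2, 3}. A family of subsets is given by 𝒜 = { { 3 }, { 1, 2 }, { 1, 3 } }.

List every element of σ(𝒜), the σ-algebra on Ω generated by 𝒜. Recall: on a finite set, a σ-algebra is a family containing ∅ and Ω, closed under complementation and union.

Answer: σ(𝒜) = { ∅, { 1 }, { 2 }, { 3 }, { 1, 2 }, { 1, 3 }, { 2, 3 }, Ω }

Check:
Seed the family with 𝒜 together with ∅ and Ω: { ∅, { 3 }, { 1, 2 }, { 1, 3 }, Ω }.
Pass 1: 1 new —
  { 2 }  = ᶜ of { 1, 3 }
  (now 6)
Pass 2: +1 →
  { 2, 3 }  = { 3 } ∪ { 2 }
  (now 7)
Pass 3. New:
  { 1 }  = ᶜ of { 2, 3 }
  (now 8)
Pass 4: stable.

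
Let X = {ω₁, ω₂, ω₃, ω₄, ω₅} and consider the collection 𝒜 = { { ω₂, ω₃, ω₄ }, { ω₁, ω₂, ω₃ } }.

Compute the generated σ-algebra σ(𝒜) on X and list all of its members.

Start: 𝒜 ∪ {∅, X} = { {}, { ω₁, ω₂, ω₃ }, { ω₂, ω₃, ω₄ }, X }.
Iteration 1: 3 new —
  { ω₁, ω₅ }  = X∖{ ω₂, ω₃, ω₄ }
  { ω₄, ω₅ }  = X∖{ ω₁, ω₂, ω₃ }
  { ω₁, ω₂, ω₃, ω₄ }  = { ω₁, ω₂, ω₃ } ∪ { ω₂, ω₃, ω₄ }
Iteration 2 (4 new):
  { ω₅ }  = X∖{ ω₁, ω₂, ω₃, ω₄ }
  { ω₁, ω₄, ω₅ }  = { ω₄, ω₅ } ∪ { ω₁, ω₅ }
  { ω₁, ω₂, ω₃, ω₅ }  = { ω₁, ω₂, ω₃ } ∪ { ω₁, ω₅ }
  { ω₂, ω₃, ω₄, ω₅ }  = { ω₄, ω₅ } ∪ { ω₂, ω₃, ω₄ }
Iteration 3 adds 3:
  { ω₁ }  = X∖{ ω₂, ω₃, ω₄, ω₅ }
  { ω₄ }  = X∖{ ω₁, ω₂, ω₃, ω₅ }
  { ω₂, ω₃ }  = X∖{ ω₁, ω₄, ω₅ }
Iteration 4: +2 →
  { ω₁, ω₄ }  = { ω₄ } ∪ { ω₁ }
  { ω₂, ω₃, ω₅ }  = { ω₂, ω₃ } ∪ { ω₅ }
Iteration 5 adds nothing — fixpoint reached.

Hence σ(𝒜) has 16 members: { {}, { ω₁ }, { ω₄ }, { ω₅ }, { ω₁, ω₄ }, { ω₁, ω₅ }, { ω₂, ω₃ }, { ω₄, ω₅ }, { ω₁, ω₂, ω₃ }, { ω₁, ω₄, ω₅ }, { ω₂, ω₃, ω₄ }, { ω₂, ω₃, ω₅ }, { ω₁, ω₂, ω₃, ω₄ }, { ω₁, ω₂, ω₃, ω₅ }, { ω₂, ω₃, ω₄, ω₅ }, X }.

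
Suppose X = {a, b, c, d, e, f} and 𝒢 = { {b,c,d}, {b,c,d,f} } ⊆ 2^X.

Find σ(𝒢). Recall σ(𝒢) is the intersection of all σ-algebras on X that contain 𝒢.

Answer: σ(𝒢) = { ∅, {f}, {a,e}, {a,e,f}, {b,c,d}, {b,c,d,f}, {a,b,c,d,e}, X }

Derivation:
Initial family (4 sets): { ∅, {b,c,d}, {b,c,d,f}, X }.
Pass 1 adds 2:
  {a,e}  = complement {b,c,d,f}
  {a,e,f}  = complement {b,c,d}
Pass 2 adds 1:
  {a,b,c,d,e}  = {b,c,d} ∪ {a,e}
Pass 3: 1 new —
  {f}  = complement {a,b,c,d,e}
Pass 4: stable.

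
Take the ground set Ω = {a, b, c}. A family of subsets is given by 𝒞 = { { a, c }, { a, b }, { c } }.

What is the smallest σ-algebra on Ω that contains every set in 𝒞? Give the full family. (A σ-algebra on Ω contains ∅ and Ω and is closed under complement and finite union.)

Take S₀ = 𝒞 ∪ {∅, Ω} = { ∅, { c }, { a, b }, { a, c }, Ω }.
Pass 1 adds 1:
  { b }  = complement { a, c }
  [6 total]
Pass 2: +1 →
  { b, c }  = { c } ∪ { b }
  [7 total]
Pass 3. New:
  { a }  = complement { b, c }
  [8 total]
Pass 4: no new sets; the family is a σ-algebra.

σ(𝒞) = { ∅, { a }, { b }, { c }, { a, b }, { a, c }, { b, c }, Ω }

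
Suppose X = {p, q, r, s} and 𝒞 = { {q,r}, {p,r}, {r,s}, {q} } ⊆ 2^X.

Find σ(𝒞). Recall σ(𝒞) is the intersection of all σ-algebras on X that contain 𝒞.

σ(𝒞) = { ∅, {p}, {q}, {r}, {s}, {p,q}, {p,r}, {p,s}, {q,r}, {q,s}, {r,s}, {p,q,r}, {p,q,s}, {p,r,s}, {q,r,s}, X }

Check:
Initial family (6 sets): { ∅, {q}, {p,r}, {q,r}, {r,s}, X }.
Round 1: +6 →
  {p,q}  = ᶜ of {r,s}
  {p,s}  = ᶜ of {q,r}
  {q,s}  = ᶜ of {p,r}
  {p,q,r}  = {q,r} ∪ {p,r}
  {p,r,s}  = ᶜ of {q}
  {q,r,s}  = {r,s} ∪ {q,r}
  — 12 sets.
Round 2: +3 →
  {p}  = ᶜ of {q,r,s}
  {s}  = ᶜ of {p,q,r}
  {p,q,s}  = {p,q} ∪ {p,s}
  — 15 sets.
Round 3: +1 →
  {r}  = ᶜ of {p,q,s}
  — 16 sets.
Round 4 adds nothing — fixpoint reached.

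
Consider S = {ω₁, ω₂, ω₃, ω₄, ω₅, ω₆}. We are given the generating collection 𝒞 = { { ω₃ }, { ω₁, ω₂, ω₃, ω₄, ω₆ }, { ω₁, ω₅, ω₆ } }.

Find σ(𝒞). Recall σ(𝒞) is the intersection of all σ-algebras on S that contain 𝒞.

σ(𝒞) (16 sets): { ∅, { ω₃ }, { ω₅ }, { ω₁, ω₆ }, { ω₂, ω₄ }, { ω₃, ω₅ }, { ω₁, ω₃, ω₆ }, { ω₁, ω₅, ω₆ }, { ω₂, ω₃, ω₄ }, { ω₂, ω₄, ω₅ }, { ω₁, ω₂, ω₄, ω₆ }, { ω₁, ω₃, ω₅, ω₆ }, { ω₂, ω₃, ω₄, ω₅ }, { ω₁, ω₂, ω₃, ω₄, ω₆ }, { ω₁, ω₂, ω₄, ω₅, ω₆ }, S }

Derivation:
Seed the family with 𝒞 together with ∅ and S: { ∅, { ω₃ }, { ω₁, ω₅, ω₆ }, { ω₁, ω₂, ω₃, ω₄, ω₆ }, S }.
Pass 1 (4 new):
  { ω₅ }  = complement { ω₁, ω₂, ω₃, ω₄, ω₆ }
  { ω₂, ω₃, ω₄ }  = complement { ω₁, ω₅, ω₆ }
  { ω₁, ω₃, ω₅, ω₆ }  = { ω₃ } ∪ { ω₁, ω₅, ω₆ }
  { ω₁, ω₂, ω₄, ω₅, ω₆ }  = complement { ω₃ }
  [9 total]
Pass 2 (3 new):
  { ω₂, ω₄ }  = complement { ω₁, ω₃, ω₅, ω₆ }
  { ω₃, ω₅ }  = { ω₅ } ∪ { ω₃ }
  { ω₂, ω₃, ω₄, ω₅ }  = { ω₂, ω₃, ω₄ } ∪ { ω₅ }
  [12 total]
Pass 3: 3 new —
  { ω₁, ω₆ }  = complement { ω₂, ω₃, ω₄, ω₅ }
  { ω₂, ω₄, ω₅ }  = { ω₂, ω₄ } ∪ { ω₅ }
  { ω₁, ω₂, ω₄, ω₆ }  = complement { ω₃, ω₅ }
  [15 total]
Pass 4: 1 new —
  { ω₁, ω₃, ω₆ }  = complement { ω₂, ω₄, ω₅ }
  [16 total]
Pass 5: already closed under ᶜ and ∪.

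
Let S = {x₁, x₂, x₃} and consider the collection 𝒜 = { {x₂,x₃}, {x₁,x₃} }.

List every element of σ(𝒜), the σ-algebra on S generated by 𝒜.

Initial family (4 sets): { ∅, {x₁,x₃}, {x₂,x₃}, S }.
Pass 1: +2 →
  {x₁}  = S∖{x₂,x₃}
  {x₂}  = S∖{x₁,x₃}
  — 6 sets.
Pass 2 (1 new):
  {x₁,x₂}  = {x₂} ∪ {x₁}
  — 7 sets.
Pass 3: 1 new —
  {x₃}  = S∖{x₁,x₂}
  — 8 sets.
Pass 4: already closed under ᶜ and ∪.

Therefore σ(𝒜) = { ∅, {x₁}, {x₂}, {x₃}, {x₁,x₂}, {x₁,x₃}, {x₂,x₃}, S } (|σ(𝒜)| = 8).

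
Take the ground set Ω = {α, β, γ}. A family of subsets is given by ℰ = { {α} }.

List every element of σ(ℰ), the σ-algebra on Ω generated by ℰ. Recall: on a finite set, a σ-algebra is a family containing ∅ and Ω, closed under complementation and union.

Answer: σ(ℰ) = { ∅, {α}, {β,γ}, Ω }

Working:
Seed the family with ℰ together with ∅ and Ω: { ∅, {α}, Ω }.
Round 1: +1 →
  {β,γ}  = Ω∖{α}
  [4 total]
After Round 2 the family is unchanged; done.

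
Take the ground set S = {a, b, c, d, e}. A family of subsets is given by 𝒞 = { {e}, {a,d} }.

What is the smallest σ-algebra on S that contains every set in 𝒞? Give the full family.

Start: 𝒞 ∪ {∅, S} = { {}, {e}, {a,d}, S }.
Round 1: 3 new —
  {a,d,e}  = {e} ∪ {a,d}
  {b,c,e}  = ᶜ of {a,d}
  {a,b,c,d}  = ᶜ of {e}
  |family| = 7
Round 2: 1 new —
  {b,c}  = ᶜ of {a,d,e}
  |family| = 8
Round 3 adds nothing — fixpoint reached.

|σ(𝒞)| = 8.  σ(𝒞) = { {}, {e}, {a,d}, {b,c}, {a,d,e}, {b,c,e}, {a,b,c,d}, S }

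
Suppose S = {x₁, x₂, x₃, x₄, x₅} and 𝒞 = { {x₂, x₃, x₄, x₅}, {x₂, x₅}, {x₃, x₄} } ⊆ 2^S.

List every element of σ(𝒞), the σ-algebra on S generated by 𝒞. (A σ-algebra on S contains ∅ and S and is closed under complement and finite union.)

Start: 𝒞 ∪ {∅, S} = { ∅, {x₂, x₅}, {x₃, x₄}, {x₂, x₃, x₄, x₅}, S }.
Step 1 (3 new):
  {x₁}  = {x₂, x₃, x₄, x₅}ᶜ
  {x₁, x₂, x₅}  = {x₃, x₄}ᶜ
  {x₁, x₃, x₄}  = {x₂, x₅}ᶜ
  |family| = 8
After Step 2 the family is unchanged; done.

σ(𝒞) = { ∅, {x₁}, {x₂, x₅}, {x₃, x₄}, {x₁, x₂, x₅}, {x₁, x₃, x₄}, {x₂, x₃, x₄, x₅}, S }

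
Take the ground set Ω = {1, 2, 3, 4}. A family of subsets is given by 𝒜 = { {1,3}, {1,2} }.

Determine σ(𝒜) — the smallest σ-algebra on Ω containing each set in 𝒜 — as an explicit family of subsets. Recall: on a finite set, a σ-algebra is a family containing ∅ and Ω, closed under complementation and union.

|σ(𝒜)| = 16.  σ(𝒜) = { ∅, {1}, {2}, {3}, {4}, {1,2}, {1,3}, {1,4}, {2,3}, {2,4}, {3,4}, {1,2,3}, {1,2,4}, {1,3,4}, {2,3,4}, Ω }

Check:
Initial family (4 sets): { ∅, {1,2}, {1,3}, Ω }.
Pass 1: +3 →
  {2,4}  = ᶜ of {1,3}
  {3,4}  = ᶜ of {1,2}
  {1,2,3}  = {1,2} ∪ {1,3}
  [7 total]
Pass 2: 4 new —
  {4}  = ᶜ of {1,2,3}
  {1,2,4}  = {1,2} ∪ {2,4}
  {1,3,4}  = {3,4} ∪ {1,3}
  {2,3,4}  = {3,4} ∪ {2,4}
  [11 total]
Pass 3 adds 3:
  {1}  = ᶜ of {2,3,4}
  {2}  = ᶜ of {1,3,4}
  {3}  = ᶜ of {1,2,4}
  [14 total]
Pass 4: 2 new —
  {1,4}  = {4} ∪ {1}
  {2,3}  = {3} ∪ {2}
  [16 total]
Pass 5: no new sets; the family is a σ-algebra.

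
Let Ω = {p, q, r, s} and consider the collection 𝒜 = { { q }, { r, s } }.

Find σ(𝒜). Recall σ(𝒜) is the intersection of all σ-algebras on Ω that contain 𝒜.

Take S₀ = 𝒜 ∪ {∅, Ω} = { {}, { q }, { r, s }, Ω }.
Round 1: +3 →
  { p, q }  = Ω∖{ r, s }
  { p, r, s }  = Ω∖{ q }
  { q, r, s }  = { q } ∪ { r, s }
  |family| = 7
Round 2: 1 new —
  { p }  = Ω∖{ q, r, s }
  |family| = 8
Round 3: stable.

|σ(𝒜)| = 8.  σ(𝒜) = { {}, { p }, { q }, { p, q }, { r, s }, { p, r, s }, { q, r, s }, Ω }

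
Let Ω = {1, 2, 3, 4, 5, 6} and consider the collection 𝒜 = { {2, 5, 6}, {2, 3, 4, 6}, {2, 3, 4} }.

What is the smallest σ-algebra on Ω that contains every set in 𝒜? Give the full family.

Take S₀ = 𝒜 ∪ {∅, Ω} = { ∅, {2, 3, 4}, {2, 5, 6}, {2, 3, 4, 6}, Ω }.
Step 1: 4 new —
  {1, 5}  = Ω∖{2, 3, 4, 6}
  {1, 3, 4}  = Ω∖{2, 5, 6}
  {1, 5, 6}  = Ω∖{2, 3, 4}
  {2, 3, 4, 5, 6}  = {2, 3, 4} ∪ {2, 5, 6}
  (now 9)
Step 2: +7 →
  {1}  = Ω∖{2, 3, 4, 5, 6}
  {1, 2, 3, 4}  = {2, 3, 4} ∪ {1, 3, 4}
  {1, 2, 5, 6}  = {2, 5, 6} ∪ {1, 5, 6}
  {1, 3, 4, 5}  = {1, 3, 4} ∪ {1, 5}
  {1, 2, 3, 4, 5}  = {2, 3, 4} ∪ {1, 5}
  {1, 2, 3, 4, 6}  = {1, 3, 4} ∪ {2, 3, 4, 6}
  {1, 3, 4, 5, 6}  = {1, 3, 4} ∪ {1, 5, 6}
  (now 16)
Step 3: 6 new —
  {2}  = Ω∖{1, 3, 4, 5, 6}
  {5}  = Ω∖{1, 2, 3, 4, 6}
  {6}  = Ω∖{1, 2, 3, 4, 5}
  {2, 6}  = Ω∖{1, 3, 4, 5}
  {3, 4}  = Ω∖{1, 2, 5, 6}
  {5, 6}  = Ω∖{1, 2, 3, 4}
  (now 22)
Step 4 (10 new):
  {1, 2}  = {2} ∪ {1}
  {1, 6}  = {6} ∪ {1}
  {2, 5}  = {2} ∪ {5}
  {1, 2, 5}  = {2} ∪ {1, 5}
  {1, 2, 6}  = {2, 6} ∪ {1}
  {3, 4, 5}  = {3, 4} ∪ {5}
  {3, 4, 6}  = {3, 4} ∪ {6}
  {1, 3, 4, 6}  = {6} ∪ {1, 3, 4}
  {2, 3, 4, 5}  = {2, 3, 4} ∪ {5}
  {3, 4, 5, 6}  = {3, 4} ∪ {5, 6}
  (now 32)
After Step 5 the family is unchanged; done.

|σ(𝒜)| = 32.  σ(𝒜) = { ∅, {1}, {2}, {5}, {6}, {1, 2}, {1, 5}, {1, 6}, {2, 5}, {2, 6}, {3, 4}, {5, 6}, {1, 2, 5}, {1, 2, 6}, {1, 3, 4}, {1, 5, 6}, {2, 3, 4}, {2, 5, 6}, {3, 4, 5}, {3, 4, 6}, {1, 2, 3, 4}, {1, 2, 5, 6}, {1, 3, 4, 5}, {1, 3, 4, 6}, {2, 3, 4, 5}, {2, 3, 4, 6}, {3, 4, 5, 6}, {1, 2, 3, 4, 5}, {1, 2, 3, 4, 6}, {1, 3, 4, 5, 6}, {2, 3, 4, 5, 6}, Ω }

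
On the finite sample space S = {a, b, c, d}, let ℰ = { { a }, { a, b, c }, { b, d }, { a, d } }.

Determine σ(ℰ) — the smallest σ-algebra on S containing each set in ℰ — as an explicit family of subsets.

|σ(ℰ)| = 16.  σ(ℰ) = { ∅, { a }, { b }, { c }, { d }, { a, b }, { a, c }, { a, d }, { b, c }, { b, d }, { c, d }, { a, b, c }, { a, b, d }, { a, c, d }, { b, c, d }, S }

Check:
Take S₀ = ℰ ∪ {∅, S} = { ∅, { a }, { a, d }, { b, d }, { a, b, c }, S }.
Round 1. New:
  { d }  = complement { a, b, c }
  { a, c }  = complement { b, d }
  { b, c }  = complement { a, d }
  { a, b, d }  = { a, d } ∪ { b, d }
  { b, c, d }  = complement { a }
Round 2: 2 new —
  { c }  = complement { a, b, d }
  { a, c, d }  = { a, d } ∪ { a, c }
Round 3: 2 new —
  { b }  = complement { a, c, d }
  { c, d }  = { c } ∪ { d }
Round 4: +1 →
  { a, b }  = complement { c, d }
Round 5: already closed under ᶜ and ∪.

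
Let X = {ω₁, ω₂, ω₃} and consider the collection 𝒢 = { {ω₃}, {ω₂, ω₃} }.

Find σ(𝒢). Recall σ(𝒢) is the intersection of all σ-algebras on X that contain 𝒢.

σ(𝒢) (8 sets): { {}, {ω₁}, {ω₂}, {ω₃}, {ω₁, ω₂}, {ω₁, ω₃}, {ω₂, ω₃}, X }

Check:
Take S₀ = 𝒢 ∪ {∅, X} = { {}, {ω₃}, {ω₂, ω₃}, X }.
Pass 1. New:
  {ω₁}  = ᶜ of {ω₂, ω₃}
  {ω₁, ω₂}  = ᶜ of {ω₃}
  (now 6)
Pass 2 adds 1:
  {ω₁, ω₃}  = {ω₃} ∪ {ω₁}
  (now 7)
Pass 3 (1 new):
  {ω₂}  = ᶜ of {ω₁, ω₃}
  (now 8)
Pass 4: already closed under ᶜ and ∪.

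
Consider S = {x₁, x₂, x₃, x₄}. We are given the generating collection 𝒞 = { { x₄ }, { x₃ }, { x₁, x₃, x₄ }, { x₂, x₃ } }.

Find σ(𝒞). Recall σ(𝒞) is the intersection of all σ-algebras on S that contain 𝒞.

Begin from { {}, { x₃ }, { x₄ }, { x₂, x₃ }, { x₁, x₃, x₄ }, S } (that is, 𝒞 plus ∅ and S).
Iteration 1 adds 6:
  { x₂ }  = ᶜ of { x₁, x₃, x₄ }
  { x₁, x₄ }  = ᶜ of { x₂, x₃ }
  { x₃, x₄ }  = { x₃ } ∪ { x₄ }
  { x₁, x₂, x₃ }  = ᶜ of { x₄ }
  { x₁, x₂, x₄ }  = ᶜ of { x₃ }
  { x₂, x₃, x₄ }  = { x₂, x₃ } ∪ { x₄ }
  — 12 sets.
Iteration 2: +3 →
  { x₁ }  = ᶜ of { x₂, x₃, x₄ }
  { x₁, x₂ }  = ᶜ of { x₃, x₄ }
  { x₂, x₄ }  = { x₂ } ∪ { x₄ }
  — 15 sets.
Iteration 3. New:
  { x₁, x₃ }  = ᶜ of { x₂, x₄ }
  — 16 sets.
Iteration 4: stable.

Therefore σ(𝒞) = { {}, { x₁ }, { x₂ }, { x₃ }, { x₄ }, { x₁, x₂ }, { x₁, x₃ }, { x₁, x₄ }, { x₂, x₃ }, { x₂, x₄ }, { x₃, x₄ }, { x₁, x₂, x₃ }, { x₁, x₂, x₄ }, { x₁, x₃, x₄ }, { x₂, x₃, x₄ }, S } (|σ(𝒞)| = 16).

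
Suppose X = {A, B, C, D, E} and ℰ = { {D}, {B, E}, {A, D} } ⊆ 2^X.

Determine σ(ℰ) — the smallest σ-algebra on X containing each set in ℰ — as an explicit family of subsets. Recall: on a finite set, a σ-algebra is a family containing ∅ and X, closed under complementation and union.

Start: ℰ ∪ {∅, X} = { ∅, {D}, {A, D}, {B, E}, X }.
Pass 1 (5 new):
  {A, C, D}  = X∖{B, E}
  {B, C, E}  = X∖{A, D}
  {B, D, E}  = {B, E} ∪ {D}
  {A, B, C, E}  = X∖{D}
  {A, B, D, E}  = {B, E} ∪ {A, D}
  (now 10)
Pass 2: 3 new —
  {C}  = X∖{A, B, D, E}
  {A, C}  = X∖{B, D, E}
  {B, C, D, E}  = {B, C, E} ∪ {D}
  (now 13)
Pass 3. New:
  {A}  = X∖{B, C, D, E}
  {C, D}  = {C} ∪ {D}
  (now 15)
Pass 4 adds 1:
  {A, B, E}  = X∖{C, D}
  (now 16)
After Pass 5 the family is unchanged; done.

Therefore σ(ℰ) = { ∅, {A}, {C}, {D}, {A, C}, {A, D}, {B, E}, {C, D}, {A, B, E}, {A, C, D}, {B, C, E}, {B, D, E}, {A, B, C, E}, {A, B, D, E}, {B, C, D, E}, X } (|σ(ℰ)| = 16).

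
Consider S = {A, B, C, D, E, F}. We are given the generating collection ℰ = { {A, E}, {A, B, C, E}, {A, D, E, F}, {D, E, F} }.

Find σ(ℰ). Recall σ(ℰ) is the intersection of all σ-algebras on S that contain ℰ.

Start: ℰ ∪ {∅, S} = { ∅, {A, E}, {D, E, F}, {A, B, C, E}, {A, D, E, F}, S }.
Iteration 1 adds 4:
  {B, C}  = complement {A, D, E, F}
  {D, F}  = complement {A, B, C, E}
  {A, B, C}  = complement {D, E, F}
  {B, C, D, F}  = complement {A, E}
  (now 10)
Iteration 2 (2 new):
  {A, B, C, D, F}  = {A, B, C} ∪ {B, C, D, F}
  {B, C, D, E, F}  = {B, C} ∪ {D, E, F}
  (now 12)
Iteration 3 adds 2:
  {A}  = complement {B, C, D, E, F}
  {E}  = complement {A, B, C, D, F}
  (now 14)
Iteration 4: 2 new —
  {A, D, F}  = {D, F} ∪ {A}
  {B, C, E}  = {B, C} ∪ {E}
  (now 16)
Iteration 5: closed — nothing new.

|σ(ℰ)| = 16.  σ(ℰ) = { ∅, {A}, {E}, {A, E}, {B, C}, {D, F}, {A, B, C}, {A, D, F}, {B, C, E}, {D, E, F}, {A, B, C, E}, {A, D, E, F}, {B, C, D, F}, {A, B, C, D, F}, {B, C, D, E, F}, S }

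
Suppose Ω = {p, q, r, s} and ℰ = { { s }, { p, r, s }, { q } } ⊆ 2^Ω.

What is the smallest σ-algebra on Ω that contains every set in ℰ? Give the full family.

Begin from { {  }, { q }, { s }, { p, r, s }, Ω } (that is, ℰ plus ∅ and Ω).
Pass 1. New:
  { q, s }  = { s } ∪ { q }
  { p, q, r }  = ᶜ of { s }
  |family| = 7
Pass 2: +1 →
  { p, r }  = ᶜ of { q, s }
  |family| = 8
Pass 3: closed — nothing new.

|σ(ℰ)| = 8.  σ(ℰ) = { {  }, { q }, { s }, { p, r }, { q, s }, { p, q, r }, { p, r, s }, Ω }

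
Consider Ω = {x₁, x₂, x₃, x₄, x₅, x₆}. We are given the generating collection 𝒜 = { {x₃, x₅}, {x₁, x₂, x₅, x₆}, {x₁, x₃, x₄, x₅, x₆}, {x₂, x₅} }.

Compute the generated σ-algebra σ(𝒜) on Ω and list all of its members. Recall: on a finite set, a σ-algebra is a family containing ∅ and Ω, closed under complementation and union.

σ(𝒜) = { {}, {x₂}, {x₃}, {x₄}, {x₅}, {x₁, x₆}, {x₂, x₃}, {x₂, x₄}, {x₂, x₅}, {x₃, x₄}, {x₃, x₅}, {x₄, x₅}, {x₁, x₂, x₆}, {x₁, x₃, x₆}, {x₁, x₄, x₆}, {x₁, x₅, x₆}, {x₂, x₃, x₄}, {x₂, x₃, x₅}, {x₂, x₄, x₅}, {x₃, x₄, x₅}, {x₁, x₂, x₃, x₆}, {x₁, x₂, x₄, x₆}, {x₁, x₂, x₅, x₆}, {x₁, x₃, x₄, x₆}, {x₁, x₃, x₅, x₆}, {x₁, x₄, x₅, x₆}, {x₂, x₃, x₄, x₅}, {x₁, x₂, x₃, x₄, x₆}, {x₁, x₂, x₃, x₅, x₆}, {x₁, x₂, x₄, x₅, x₆}, {x₁, x₃, x₄, x₅, x₆}, Ω }

Derivation:
Begin from { {}, {x₂, x₅}, {x₃, x₅}, {x₁, x₂, x₅, x₆}, {x₁, x₃, x₄, x₅, x₆}, Ω } (that is, 𝒜 plus ∅ and Ω).
Round 1: 6 new —
  {x₂}  = Ω∖{x₁, x₃, x₄, x₅, x₆}
  {x₃, x₄}  = Ω∖{x₁, x₂, x₅, x₆}
  {x₂, x₃, x₅}  = {x₂, x₅} ∪ {x₃, x₅}
  {x₁, x₂, x₄, x₆}  = Ω∖{x₃, x₅}
  {x₁, x₃, x₄, x₆}  = Ω∖{x₂, x₅}
  {x₁, x₂, x₃, x₅, x₆}  = {x₃, x₅} ∪ {x₁, x₂, x₅, x₆}
  (now 12)
Round 2: 7 new —
  {x₄}  = Ω∖{x₁, x₂, x₃, x₅, x₆}
  {x₁, x₄, x₆}  = Ω∖{x₂, x₃, x₅}
  {x₂, x₃, x₄}  = {x₃, x₄} ∪ {x₂}
  {x₃, x₄, x₅}  = {x₃, x₄} ∪ {x₃, x₅}
  {x₂, x₃, x₄, x₅}  = {x₂, x₅} ∪ {x₃, x₄}
  {x₁, x₂, x₃, x₄, x₆}  = {x₃, x₄} ∪ {x₁, x₂, x₄, x₆}
  {x₁, x₂, x₄, x₅, x₆}  = {x₂, x₅} ∪ {x₁, x₂, x₄, x₆}
  (now 19)
Round 3 (7 new):
  {x₃}  = Ω∖{x₁, x₂, x₄, x₅, x₆}
  {x₅}  = Ω∖{x₁, x₂, x₃, x₄, x₆}
  {x₁, x₆}  = Ω∖{x₂, x₃, x₄, x₅}
  {x₂, x₄}  = {x₂} ∪ {x₄}
  {x₁, x₂, x₆}  = Ω∖{x₃, x₄, x₅}
  {x₁, x₅, x₆}  = Ω∖{x₂, x₃, x₄}
  {x₂, x₄, x₅}  = {x₂, x₅} ∪ {x₄}
  (now 26)
Round 4. New:
  {x₂, x₃}  = {x₂} ∪ {x₃}
  {x₄, x₅}  = {x₅} ∪ {x₄}
  {x₁, x₃, x₆}  = Ω∖{x₂, x₄, x₅}
  {x₁, x₂, x₃, x₆}  = {x₃} ∪ {x₁, x₂, x₆}
  {x₁, x₃, x₅, x₆}  = Ω∖{x₂, x₄}
  {x₁, x₄, x₅, x₆}  = {x₁, x₄, x₆} ∪ {x₅}
  (now 32)
Round 5 adds nothing — fixpoint reached.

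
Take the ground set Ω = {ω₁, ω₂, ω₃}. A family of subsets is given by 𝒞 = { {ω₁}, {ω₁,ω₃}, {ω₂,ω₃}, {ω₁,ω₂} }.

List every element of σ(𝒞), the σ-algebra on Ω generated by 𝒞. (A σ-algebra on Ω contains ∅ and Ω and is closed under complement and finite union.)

σ(𝒞) (8 sets): { {}, {ω₁}, {ω₂}, {ω₃}, {ω₁,ω₂}, {ω₁,ω₃}, {ω₂,ω₃}, Ω }

Derivation:
Take S₀ = 𝒞 ∪ {∅, Ω} = { {}, {ω₁}, {ω₁,ω₂}, {ω₁,ω₃}, {ω₂,ω₃}, Ω }.
Pass 1 (2 new):
  {ω₂}  = complement {ω₁,ω₃}
  {ω₃}  = complement {ω₁,ω₂}
  |family| = 8
After Pass 2 the family is unchanged; done.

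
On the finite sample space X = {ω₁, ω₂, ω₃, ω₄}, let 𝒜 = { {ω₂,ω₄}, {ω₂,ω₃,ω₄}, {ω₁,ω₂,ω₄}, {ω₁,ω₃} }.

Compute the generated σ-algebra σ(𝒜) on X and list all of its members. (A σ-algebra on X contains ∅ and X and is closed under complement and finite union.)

|σ(𝒜)| = 8.  σ(𝒜) = { ∅, {ω₁}, {ω₃}, {ω₁,ω₃}, {ω₂,ω₄}, {ω₁,ω₂,ω₄}, {ω₂,ω₃,ω₄}, X }

Check:
Initial family (6 sets): { ∅, {ω₁,ω₃}, {ω₂,ω₄}, {ω₁,ω₂,ω₄}, {ω₂,ω₃,ω₄}, X }.
Pass 1: +2 →
  {ω₁}  = {ω₂,ω₃,ω₄}ᶜ
  {ω₃}  = {ω₁,ω₂,ω₄}ᶜ
  [8 total]
After Pass 2 the family is unchanged; done.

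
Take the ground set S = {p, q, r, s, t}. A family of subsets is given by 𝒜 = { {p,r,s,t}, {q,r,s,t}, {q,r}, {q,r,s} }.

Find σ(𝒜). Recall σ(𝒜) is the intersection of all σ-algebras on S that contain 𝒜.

Begin from { ∅, {q,r}, {q,r,s}, {p,r,s,t}, {q,r,s,t}, S } (that is, 𝒜 plus ∅ and S).
Step 1 adds 4:
  {p}  = S∖{q,r,s,t}
  {q}  = S∖{p,r,s,t}
  {p,t}  = S∖{q,r,s}
  {p,s,t}  = S∖{q,r}
  — 10 sets.
Step 2: 6 new —
  {p,q}  = {q} ∪ {p}
  {p,q,r}  = {q,r} ∪ {p}
  {p,q,t}  = {q} ∪ {p,t}
  {p,q,r,s}  = {q,r,s} ∪ {p}
  {p,q,r,t}  = {q,r} ∪ {p,t}
  {p,q,s,t}  = {p,s,t} ∪ {q}
  — 16 sets.
Step 3. New:
  {r}  = S∖{p,q,s,t}
  {s}  = S∖{p,q,r,t}
  {t}  = S∖{p,q,r,s}
  {r,s}  = S∖{p,q,t}
  {s,t}  = S∖{p,q,r}
  {r,s,t}  = S∖{p,q}
  — 22 sets.
Step 4: +10 →
  {p,r}  = {r} ∪ {p}
  {p,s}  = {s} ∪ {p}
  {q,s}  = {q} ∪ {s}
  {q,t}  = {q} ∪ {t}
  {r,t}  = {t} ∪ {r}
  {p,q,s}  = {p,q} ∪ {s}
  {p,r,s}  = {r,s} ∪ {p}
  {p,r,t}  = {r} ∪ {p,t}
  {q,r,t}  = {t} ∪ {q,r}
  {q,s,t}  = {q} ∪ {s,t}
  — 32 sets.
Step 5 adds nothing — fixpoint reached.

|σ(𝒜)| = 32.  σ(𝒜) = { ∅, {p}, {q}, {r}, {s}, {t}, {p,q}, {p,r}, {p,s}, {p,t}, {q,r}, {q,s}, {q,t}, {r,s}, {r,t}, {s,t}, {p,q,r}, {p,q,s}, {p,q,t}, {p,r,s}, {p,r,t}, {p,s,t}, {q,r,s}, {q,r,t}, {q,s,t}, {r,s,t}, {p,q,r,s}, {p,q,r,t}, {p,q,s,t}, {p,r,s,t}, {q,r,s,t}, S }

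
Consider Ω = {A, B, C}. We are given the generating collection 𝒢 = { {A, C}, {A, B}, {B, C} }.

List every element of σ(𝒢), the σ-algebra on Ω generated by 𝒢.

Initial family (5 sets): { {}, {A, B}, {A, C}, {B, C}, Ω }.
Step 1: +3 →
  {A}  = complement {B, C}
  {B}  = complement {A, C}
  {C}  = complement {A, B}
  [8 total]
Step 2 adds nothing — fixpoint reached.

Therefore σ(𝒢) = { {}, {A}, {B}, {C}, {A, B}, {A, C}, {B, C}, Ω } (|σ(𝒢)| = 8).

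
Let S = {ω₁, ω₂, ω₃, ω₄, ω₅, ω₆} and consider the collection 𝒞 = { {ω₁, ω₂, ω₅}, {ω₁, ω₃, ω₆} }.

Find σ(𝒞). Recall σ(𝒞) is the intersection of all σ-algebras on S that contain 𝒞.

σ(𝒞) = { ∅, {ω₁}, {ω₄}, {ω₁, ω₄}, {ω₂, ω₅}, {ω₃, ω₆}, {ω₁, ω₂, ω₅}, {ω₁, ω₃, ω₆}, {ω₂, ω₄, ω₅}, {ω₃, ω₄, ω₆}, {ω₁, ω₂, ω₄, ω₅}, {ω₁, ω₃, ω₄, ω₆}, {ω₂, ω₃, ω₅, ω₆}, {ω₁, ω₂, ω₃, ω₅, ω₆}, {ω₂, ω₃, ω₄, ω₅, ω₆}, S }

Working:
Take S₀ = 𝒞 ∪ {∅, S} = { ∅, {ω₁, ω₂, ω₅}, {ω₁, ω₃, ω₆}, S }.
Pass 1: 3 new —
  {ω₂, ω₄, ω₅}  = ᶜ of {ω₁, ω₃, ω₆}
  {ω₃, ω₄, ω₆}  = ᶜ of {ω₁, ω₂, ω₅}
  {ω₁, ω₂, ω₃, ω₅, ω₆}  = {ω₁, ω₂, ω₅} ∪ {ω₁, ω₃, ω₆}
  |family| = 7
Pass 2: +4 →
  {ω₄}  = ᶜ of {ω₁, ω₂, ω₃, ω₅, ω₆}
  {ω₁, ω₂, ω₄, ω₅}  = {ω₁, ω₂, ω₅} ∪ {ω₂, ω₄, ω₅}
  {ω₁, ω₃, ω₄, ω₆}  = {ω₁, ω₃, ω₆} ∪ {ω₃, ω₄, ω₆}
  {ω₂, ω₃, ω₄, ω₅, ω₆}  = {ω₃, ω₄, ω₆} ∪ {ω₂, ω₄, ω₅}
  |family| = 11
Pass 3: +3 →
  {ω₁}  = ᶜ of {ω₂, ω₃, ω₄, ω₅, ω₆}
  {ω₂, ω₅}  = ᶜ of {ω₁, ω₃, ω₄, ω₆}
  {ω₃, ω₆}  = ᶜ of {ω₁, ω₂, ω₄, ω₅}
  |family| = 14
Pass 4 (2 new):
  {ω₁, ω₄}  = {ω₁} ∪ {ω₄}
  {ω₂, ω₃, ω₅, ω₆}  = {ω₂, ω₅} ∪ {ω₃, ω₆}
  |family| = 16
Pass 5: closed — nothing new.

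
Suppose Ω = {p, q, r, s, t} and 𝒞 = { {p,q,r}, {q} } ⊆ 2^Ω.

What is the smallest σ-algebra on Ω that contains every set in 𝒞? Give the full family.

Take S₀ = 𝒞 ∪ {∅, Ω} = { ∅, {q}, {p,q,r}, Ω }.
Step 1: 2 new —
  {s,t}  = ᶜ of {p,q,r}
  {p,r,s,t}  = ᶜ of {q}
  |family| = 6
Step 2. New:
  {q,s,t}  = {s,t} ∪ {q}
  |family| = 7
Step 3: 1 new —
  {p,r}  = ᶜ of {q,s,t}
  |family| = 8
Step 4: closed — nothing new.

Hence σ(𝒞) has 8 members: { ∅, {q}, {p,r}, {s,t}, {p,q,r}, {q,s,t}, {p,r,s,t}, Ω }.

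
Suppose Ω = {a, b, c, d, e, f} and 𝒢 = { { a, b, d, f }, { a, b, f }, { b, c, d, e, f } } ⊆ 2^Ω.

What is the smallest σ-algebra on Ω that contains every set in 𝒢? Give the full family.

|σ(𝒢)| = 16.  σ(𝒢) = { ∅, { a }, { d }, { a, d }, { b, f }, { c, e }, { a, b, f }, { a, c, e }, { b, d, f }, { c, d, e }, { a, b, d, f }, { a, c, d, e }, { b, c, e, f }, { a, b, c, e, f }, { b, c, d, e, f }, Ω }

Derivation:
Start: 𝒢 ∪ {∅, Ω} = { ∅, { a, b, f }, { a, b, d, f }, { b, c, d, e, f }, Ω }.
Round 1 adds 3:
  { a }  = ᶜ of { b, c, d, e, f }
  { c, e }  = ᶜ of { a, b, d, f }
  { c, d, e }  = ᶜ of { a, b, f }
  — 8 sets.
Round 2 adds 3:
  { a, c, e }  = { c, e } ∪ { a }
  { a, c, d, e }  = { c, d, e } ∪ { a }
  { a, b, c, e, f }  = { c, e } ∪ { a, b, f }
  — 11 sets.
Round 3 (3 new):
  { d }  = ᶜ of { a, b, c, e, f }
  { b, f }  = ᶜ of { a, c, d, e }
  { b, d, f }  = ᶜ of { a, c, e }
  — 14 sets.
Round 4 adds 2:
  { a, d }  = { d } ∪ { a }
  { b, c, e, f }  = { c, e } ∪ { b, f }
  — 16 sets.
Round 5 adds nothing — fixpoint reached.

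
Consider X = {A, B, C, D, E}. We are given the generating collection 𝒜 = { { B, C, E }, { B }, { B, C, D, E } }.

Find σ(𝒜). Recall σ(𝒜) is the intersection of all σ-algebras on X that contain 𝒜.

Initial family (5 sets): { ∅, { B }, { B, C, E }, { B, C, D, E }, X }.
Iteration 1 (3 new):
  { A }  = complement { B, C, D, E }
  { A, D }  = complement { B, C, E }
  { A, C, D, E }  = complement { B }
Iteration 2: +3 →
  { A, B }  = { B } ∪ { A }
  { A, B, D }  = { B } ∪ { A, D }
  { A, B, C, E }  = { B, C, E } ∪ { A }
Iteration 3: 3 new —
  { D }  = complement { A, B, C, E }
  { C, E }  = complement { A, B, D }
  { C, D, E }  = complement { A, B }
Iteration 4 (2 new):
  { B, D }  = { D } ∪ { B }
  { A, C, E }  = { C, E } ∪ { A }
Iteration 5: no new sets; the family is a σ-algebra.

|σ(𝒜)| = 16.  σ(𝒜) = { ∅, { A }, { B }, { D }, { A, B }, { A, D }, { B, D }, { C, E }, { A, B, D }, { A, C, E }, { B, C, E }, { C, D, E }, { A, B, C, E }, { A, C, D, E }, { B, C, D, E }, X }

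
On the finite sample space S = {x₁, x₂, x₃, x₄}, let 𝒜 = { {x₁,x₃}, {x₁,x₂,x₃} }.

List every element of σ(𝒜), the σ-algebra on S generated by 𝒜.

σ(𝒜) = { ∅, {x₂}, {x₄}, {x₁,x₃}, {x₂,x₄}, {x₁,x₂,x₃}, {x₁,x₃,x₄}, S }

Trace:
Take S₀ = 𝒜 ∪ {∅, S} = { ∅, {x₁,x₃}, {x₁,x₂,x₃}, S }.
Pass 1: 2 new —
  {x₄}  = {x₁,x₂,x₃}ᶜ
  {x₂,x₄}  = {x₁,x₃}ᶜ
  (now 6)
Pass 2 adds 1:
  {x₁,x₃,x₄}  = {x₁,x₃} ∪ {x₄}
  (now 7)
Pass 3: +1 →
  {x₂}  = {x₁,x₃,x₄}ᶜ
  (now 8)
Pass 4: already closed under ᶜ and ∪.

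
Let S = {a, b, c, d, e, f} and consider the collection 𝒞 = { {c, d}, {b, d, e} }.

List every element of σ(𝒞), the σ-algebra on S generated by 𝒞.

Take S₀ = 𝒞 ∪ {∅, S} = { {}, {c, d}, {b, d, e}, S }.
Step 1. New:
  {a, c, f}  = ᶜ of {b, d, e}
  {a, b, e, f}  = ᶜ of {c, d}
  {b, c, d, e}  = {c, d} ∪ {b, d, e}
  — 7 sets.
Step 2 (4 new):
  {a, f}  = ᶜ of {b, c, d, e}
  {a, c, d, f}  = {c, d} ∪ {a, c, f}
  {a, b, c, e, f}  = {a, c, f} ∪ {a, b, e, f}
  {a, b, d, e, f}  = {b, d, e} ∪ {a, b, e, f}
  — 11 sets.
Step 3 (3 new):
  {c}  = ᶜ of {a, b, d, e, f}
  {d}  = ᶜ of {a, b, c, e, f}
  {b, e}  = ᶜ of {a, c, d, f}
  — 14 sets.
Step 4 (2 new):
  {a, d, f}  = {a, f} ∪ {d}
  {b, c, e}  = {c} ∪ {b, e}
  — 16 sets.
Step 5 adds nothing — fixpoint reached.

σ(𝒞) = { {}, {c}, {d}, {a, f}, {b, e}, {c, d}, {a, c, f}, {a, d, f}, {b, c, e}, {b, d, e}, {a, b, e, f}, {a, c, d, f}, {b, c, d, e}, {a, b, c, e, f}, {a, b, d, e, f}, S }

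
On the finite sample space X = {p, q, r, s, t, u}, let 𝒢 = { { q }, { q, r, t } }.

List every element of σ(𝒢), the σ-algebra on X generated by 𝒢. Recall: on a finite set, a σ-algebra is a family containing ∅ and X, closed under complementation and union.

|σ(𝒢)| = 8.  σ(𝒢) = { {}, { q }, { r, t }, { p, s, u }, { q, r, t }, { p, q, s, u }, { p, r, s, t, u }, X }

Working:
Seed the family with 𝒢 together with ∅ and X: { {}, { q }, { q, r, t }, X }.
Pass 1 adds 2:
  { p, s, u }  = { q, r, t }ᶜ
  { p, r, s, t, u }  = { q }ᶜ
  |family| = 6
Pass 2: +1 →
  { p, q, s, u }  = { q } ∪ { p, s, u }
  |family| = 7
Pass 3: +1 →
  { r, t }  = { p, q, s, u }ᶜ
  |family| = 8
Pass 4: no new sets; the family is a σ-algebra.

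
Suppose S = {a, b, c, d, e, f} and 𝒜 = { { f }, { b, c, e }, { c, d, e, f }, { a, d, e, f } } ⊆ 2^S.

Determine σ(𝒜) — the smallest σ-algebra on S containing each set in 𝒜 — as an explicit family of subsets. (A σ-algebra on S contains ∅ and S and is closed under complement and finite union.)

|σ(𝒜)| = 64.  σ(𝒜) = { {}, { a }, { b }, { c }, { d }, { e }, { f }, { a, b }, { a, c }, { a, d }, { a, e }, { a, f }, { b, c }, { b, d }, { b, e }, { b, f }, { c, d }, { c, e }, { c, f }, { d, e }, { d, f }, { e, f }, { a, b, c }, { a, b, d }, { a, b, e }, { a, b, f }, { a, c, d }, { a, c, e }, { a, c, f }, { a, d, e }, { a, d, f }, { a, e, f }, { b, c, d }, { b, c, e }, { b, c, f }, { b, d, e }, { b, d, f }, { b, e, f }, { c, d, e }, { c, d, f }, { c, e, f }, { d, e, f }, { a, b, c, d }, { a, b, c, e }, { a, b, c, f }, { a, b, d, e }, { a, b, d, f }, { a, b, e, f }, { a, c, d, e }, { a, c, d, f }, { a, c, e, f }, { a, d, e, f }, { b, c, d, e }, { b, c, d, f }, { b, c, e, f }, { b, d, e, f }, { c, d, e, f }, { a, b, c, d, e }, { a, b, c, d, f }, { a, b, c, e, f }, { a, b, d, e, f }, { a, c, d, e, f }, { b, c, d, e, f }, S }

Trace:
Take S₀ = 𝒜 ∪ {∅, S} = { {}, { f }, { b, c, e }, { a, d, e, f }, { c, d, e, f }, S }.
Iteration 1. New:
  { a, b }  = S∖{ c, d, e, f }
  { b, c }  = S∖{ a, d, e, f }
  { a, d, f }  = S∖{ b, c, e }
  { b, c, e, f }  = { b, c, e } ∪ { f }
  { a, b, c, d, e }  = S∖{ f }
  { a, c, d, e, f }  = { c, d, e, f } ∪ { a, d, e, f }
  { b, c, d, e, f }  = { b, c, e } ∪ { c, d, e, f }
  |family| = 13
Iteration 2 (11 new):
  { a }  = S∖{ b, c, d, e, f }
  { b }  = S∖{ a, c, d, e, f }
  { a, d }  = S∖{ b, c, e, f }
  { a, b, c }  = { a, b } ∪ { b, c }
  { a, b, f }  = { a, b } ∪ { f }
  { b, c, f }  = { f } ∪ { b, c }
  { a, b, c, e }  = { a, b } ∪ { b, c, e }
  { a, b, d, f }  = { a, b } ∪ { a, d, f }
  { a, b, c, d, f }  = { a, d, f } ∪ { b, c }
  { a, b, c, e, f }  = { a, b } ∪ { b, c, e, f }
  { a, b, d, e, f }  = { a, b } ∪ { a, d, e, f }
  |family| = 24
Iteration 3 (13 new):
  { c }  = S∖{ a, b, d, e, f }
  { d }  = S∖{ a, b, c, e, f }
  { e }  = S∖{ a, b, c, d, f }
  { a, f }  = { f } ∪ { a }
  { b, f }  = { b } ∪ { f }
  { c, e }  = S∖{ a, b, d, f }
  { d, f }  = S∖{ a, b, c, e }
  { a, b, d }  = { b } ∪ { a, d }
  { a, d, e }  = S∖{ b, c, f }
  { c, d, e }  = S∖{ a, b, f }
  { d, e, f }  = S∖{ a, b, c }
  { a, b, c, d }  = { a, d } ∪ { a, b, c }
  { a, b, c, f }  = { a, b, c } ∪ { b, c, f }
  |family| = 37
Iteration 4: +26 →
  { a, c }  = { a } ∪ { c }
  { a, e }  = { a } ∪ { e }
  { b, d }  = { b } ∪ { d }
  { b, e }  = { b } ∪ { e }
  { c, d }  = { c } ∪ { d }
  { c, f }  = { f } ∪ { c }
  { d, e }  = S∖{ a, b, c, f }
  { e, f }  = S∖{ a, b, c, d }
  { a, b, e }  = { a, b } ∪ { e }
  { a, c, d }  = { c } ∪ { a, d }
  { a, c, e }  = { a } ∪ { c, e }
  { a, c, f }  = { a, f } ∪ { c }
  { a, e, f }  = { a, f } ∪ { e }
  { b, c, d }  = { b, c } ∪ { d }
  { b, d, f }  = { b } ∪ { d, f }
  { b, e, f }  = { b, f } ∪ { e }
  { c, d, f }  = { c } ∪ { d, f }
  { c, e, f }  = S∖{ a, b, d }
  { a, b, d, e }  = { a, d, e } ∪ { a, b }
  { a, b, e, f }  = { e } ∪ { a, b, f }
  { a, c, d, e }  = S∖{ b, f }
  { a, c, d, f }  = { a, d, f } ∪ { c }
  { a, c, e, f }  = { a, f } ∪ { c, e }
  { b, c, d, e }  = S∖{ a, f }
  { b, c, d, f }  = { b, c, f } ∪ { d }
  { b, d, e, f }  = { b } ∪ { d, e, f }
  |family| = 63
Iteration 5 adds 1:
  { b, d, e }  = S∖{ a, c, f }
  |family| = 64
Iteration 6 adds nothing — fixpoint reached.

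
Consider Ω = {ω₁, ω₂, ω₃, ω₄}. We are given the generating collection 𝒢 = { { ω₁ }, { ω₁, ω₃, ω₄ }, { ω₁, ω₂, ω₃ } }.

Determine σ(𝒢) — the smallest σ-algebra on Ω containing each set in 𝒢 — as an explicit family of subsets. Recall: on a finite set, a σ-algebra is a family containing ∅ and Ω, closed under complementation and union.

Initial family (5 sets): { {  }, { ω₁ }, { ω₁, ω₂, ω₃ }, { ω₁, ω₃, ω₄ }, Ω }.
Iteration 1: 3 new —
  { ω₂ }  = complement { ω₁, ω₃, ω₄ }
  { ω₄ }  = complement { ω₁, ω₂, ω₃ }
  { ω₂, ω₃, ω₄ }  = complement { ω₁ }
  (now 8)
Iteration 2: +3 →
  { ω₁, ω₂ }  = { ω₂ } ∪ { ω₁ }
  { ω₁, ω₄ }  = { ω₄ } ∪ { ω₁ }
  { ω₂, ω₄ }  = { ω₄ } ∪ { ω₂ }
  (now 11)
Iteration 3: +4 →
  { ω₁, ω₃ }  = complement { ω₂, ω₄ }
  { ω₂, ω₃ }  = complement { ω₁, ω₄ }
  { ω₃, ω₄ }  = complement { ω₁, ω₂ }
  { ω₁, ω₂, ω₄ }  = { ω₁, ω₄ } ∪ { ω₁, ω₂ }
  (now 15)
Iteration 4. New:
  { ω₃ }  = complement { ω₁, ω₂, ω₄ }
  (now 16)
Iteration 5: already closed under ᶜ and ∪.

Hence σ(𝒢) has 16 members: { {  }, { ω₁ }, { ω₂ }, { ω₃ }, { ω₄ }, { ω₁, ω₂ }, { ω₁, ω₃ }, { ω₁, ω₄ }, { ω₂, ω₃ }, { ω₂, ω₄ }, { ω₃, ω₄ }, { ω₁, ω₂, ω₃ }, { ω₁, ω₂, ω₄ }, { ω₁, ω₃, ω₄ }, { ω₂, ω₃, ω₄ }, Ω }.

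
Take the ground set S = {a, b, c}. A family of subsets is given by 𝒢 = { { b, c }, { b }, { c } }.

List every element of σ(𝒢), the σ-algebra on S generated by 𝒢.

Answer: σ(𝒢) = { {  }, { a }, { b }, { c }, { a, b }, { a, c }, { b, c }, S }

Check:
Seed the family with 𝒢 together with ∅ and S: { {  }, { b }, { c }, { b, c }, S }.
Step 1: 3 new —
  { a }  = ᶜ of { b, c }
  { a, b }  = ᶜ of { c }
  { a, c }  = ᶜ of { b }
  [8 total]
Step 2: closed — nothing new.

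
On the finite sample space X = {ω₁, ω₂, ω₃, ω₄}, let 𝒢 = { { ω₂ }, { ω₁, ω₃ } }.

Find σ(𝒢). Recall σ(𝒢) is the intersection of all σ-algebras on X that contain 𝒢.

Initial family (4 sets): { ∅, { ω₂ }, { ω₁, ω₃ }, X }.
Round 1: 3 new —
  { ω₂, ω₄ }  = complement { ω₁, ω₃ }
  { ω₁, ω₂, ω₃ }  = { ω₂ } ∪ { ω₁, ω₃ }
  { ω₁, ω₃, ω₄ }  = complement { ω₂ }
  |family| = 7
Round 2 (1 new):
  { ω₄ }  = complement { ω₁, ω₂, ω₃ }
  |family| = 8
Round 3: stable.

|σ(𝒢)| = 8.  σ(𝒢) = { ∅, { ω₂ }, { ω₄ }, { ω₁, ω₃ }, { ω₂, ω₄ }, { ω₁, ω₂, ω₃ }, { ω₁, ω₃, ω₄ }, X }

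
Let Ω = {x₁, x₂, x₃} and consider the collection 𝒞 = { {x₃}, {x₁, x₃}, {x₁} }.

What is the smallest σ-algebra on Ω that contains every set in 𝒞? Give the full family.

Start: 𝒞 ∪ {∅, Ω} = { ∅, {x₁}, {x₃}, {x₁, x₃}, Ω }.
Step 1: +3 →
  {x₂}  = ᶜ of {x₁, x₃}
  {x₁, x₂}  = ᶜ of {x₃}
  {x₂, x₃}  = ᶜ of {x₁}
  — 8 sets.
Step 2: no new sets; the family is a σ-algebra.

Therefore σ(𝒞) = { ∅, {x₁}, {x₂}, {x₃}, {x₁, x₂}, {x₁, x₃}, {x₂, x₃}, Ω } (|σ(𝒞)| = 8).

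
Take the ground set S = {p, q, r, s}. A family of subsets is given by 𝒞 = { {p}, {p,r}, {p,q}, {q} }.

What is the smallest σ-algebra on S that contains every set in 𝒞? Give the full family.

Initial family (6 sets): { {}, {p}, {q}, {p,q}, {p,r}, S }.
Round 1 (5 new):
  {q,s}  = {p,r}ᶜ
  {r,s}  = {p,q}ᶜ
  {p,q,r}  = {p,q} ∪ {p,r}
  {p,r,s}  = {q}ᶜ
  {q,r,s}  = {p}ᶜ
  |family| = 11
Round 2. New:
  {s}  = {p,q,r}ᶜ
  {p,q,s}  = {p,q} ∪ {q,s}
  |family| = 13
Round 3 (2 new):
  {r}  = {p,q,s}ᶜ
  {p,s}  = {s} ∪ {p}
  |family| = 15
Round 4: 1 new —
  {q,r}  = {p,s}ᶜ
  |family| = 16
Round 5: stable.

|σ(𝒞)| = 16.  σ(𝒞) = { {}, {p}, {q}, {r}, {s}, {p,q}, {p,r}, {p,s}, {q,r}, {q,s}, {r,s}, {p,q,r}, {p,q,s}, {p,r,s}, {q,r,s}, S }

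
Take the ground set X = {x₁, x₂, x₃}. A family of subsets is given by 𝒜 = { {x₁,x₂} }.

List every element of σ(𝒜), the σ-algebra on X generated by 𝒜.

Initial family (3 sets): { ∅, {x₁,x₂}, X }.
Round 1: 1 new —
  {x₃}  = X∖{x₁,x₂}
  [4 total]
After Round 2 the family is unchanged; done.

Hence σ(𝒜) has 4 members: { ∅, {x₃}, {x₁,x₂}, X }.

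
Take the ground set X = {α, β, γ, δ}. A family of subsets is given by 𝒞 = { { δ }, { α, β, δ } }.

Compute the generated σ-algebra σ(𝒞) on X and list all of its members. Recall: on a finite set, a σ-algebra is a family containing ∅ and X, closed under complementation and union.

Seed the family with 𝒞 together with ∅ and X: { {  }, { δ }, { α, β, δ }, X }.
Iteration 1: +2 →
  { γ }  = X∖{ α, β, δ }
  { α, β, γ }  = X∖{ δ }
  |family| = 6
Iteration 2: +1 →
  { γ, δ }  = { γ } ∪ { δ }
  |family| = 7
Iteration 3 adds 1:
  { α, β }  = X∖{ γ, δ }
  |family| = 8
After Iteration 4 the family is unchanged; done.

σ(𝒞) = { {  }, { γ }, { δ }, { α, β }, { γ, δ }, { α, β, γ }, { α, β, δ }, X }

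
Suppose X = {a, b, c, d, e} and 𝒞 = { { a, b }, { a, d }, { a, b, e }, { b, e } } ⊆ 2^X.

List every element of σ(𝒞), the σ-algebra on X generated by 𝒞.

σ(𝒞) = { ∅, { a }, { b }, { c }, { d }, { e }, { a, b }, { a, c }, { a, d }, { a, e }, { b, c }, { b, d }, { b, e }, { c, d }, { c, e }, { d, e }, { a, b, c }, { a, b, d }, { a, b, e }, { a, c, d }, { a, c, e }, { a, d, e }, { b, c, d }, { b, c, e }, { b, d, e }, { c, d, e }, { a, b, c, d }, { a, b, c, e }, { a, b, d, e }, { a, c, d, e }, { b, c, d, e }, X }

Working:
Take S₀ = 𝒞 ∪ {∅, X} = { ∅, { a, b }, { a, d }, { b, e }, { a, b, e }, X }.
Round 1. New:
  { c, d }  = complement { a, b, e }
  { a, b, d }  = { a, d } ∪ { a, b }
  { a, c, d }  = complement { b, e }
  { b, c, e }  = complement { a, d }
  { c, d, e }  = complement { a, b }
  { a, b, d, e }  = { a, b, e } ∪ { a, d }
Round 2: +6 →
  { c }  = complement { a, b, d, e }
  { c, e }  = complement { a, b, d }
  { a, b, c, d }  = { c, d } ∪ { a, b }
  { a, b, c, e }  = { a, b } ∪ { b, c, e }
  { a, c, d, e }  = { c, d, e } ∪ { a, c, d }
  { b, c, d, e }  = { b, e } ∪ { c, d, e }
Round 3 adds 5:
  { a }  = complement { b, c, d, e }
  { b }  = complement { a, c, d, e }
  { d }  = complement { a, b, c, e }
  { e }  = complement { a, b, c, d }
  { a, b, c }  = { c } ∪ { a, b }
Round 4: +9 →
  { a, c }  = { c } ∪ { a }
  { a, e }  = { e } ∪ { a }
  { b, c }  = { b } ∪ { c }
  { b, d }  = { b } ∪ { d }
  { d, e }  = complement { a, b, c }
  { a, c, e }  = { c, e } ∪ { a }
  { a, d, e }  = { e } ∪ { a, d }
  { b, c, d }  = { c, d } ∪ { b }
  { b, d, e }  = { b, e } ∪ { d }
Round 5 adds nothing — fixpoint reached.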